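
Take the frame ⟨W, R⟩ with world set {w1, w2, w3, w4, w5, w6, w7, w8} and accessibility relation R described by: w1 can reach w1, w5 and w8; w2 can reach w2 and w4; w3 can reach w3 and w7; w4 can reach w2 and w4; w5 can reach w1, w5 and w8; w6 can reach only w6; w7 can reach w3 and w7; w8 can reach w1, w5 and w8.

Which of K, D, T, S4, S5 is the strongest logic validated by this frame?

Serial (axiom D): yes — every world has a successor (e.g. w1 R w1).
Reflexive (axiom T): yes — every world is R-related to itself.
Transitive (axiom 4): yes — every two-step R-path is closed by a direct edge.
Euclidean (axiom 5): yes — any two successors of a common world are R-related.
So F validates K, D, T, S4, S5. The strongest is S5.

S5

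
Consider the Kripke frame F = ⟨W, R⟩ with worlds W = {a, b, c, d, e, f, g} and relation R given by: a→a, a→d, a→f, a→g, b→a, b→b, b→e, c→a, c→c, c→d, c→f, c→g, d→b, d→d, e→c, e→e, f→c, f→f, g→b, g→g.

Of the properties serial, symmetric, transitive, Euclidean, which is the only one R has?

Serial: yes — every world has a successor (e.g. a R a).
Symmetric: no — a R d but not d R a.
Transitive: no — a R d and d R b, but not a R b.
Euclidean: no — a R d and a R f, but not d R f.
Only serial holds.

serial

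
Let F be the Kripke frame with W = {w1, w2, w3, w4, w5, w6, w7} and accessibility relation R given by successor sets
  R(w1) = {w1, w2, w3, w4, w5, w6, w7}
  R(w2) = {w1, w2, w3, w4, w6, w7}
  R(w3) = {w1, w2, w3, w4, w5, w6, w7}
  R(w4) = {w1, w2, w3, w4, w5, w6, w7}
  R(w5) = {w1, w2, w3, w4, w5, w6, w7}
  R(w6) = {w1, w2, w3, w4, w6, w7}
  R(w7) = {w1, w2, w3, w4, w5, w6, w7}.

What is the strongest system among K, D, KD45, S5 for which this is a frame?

Serial (axiom D): yes — every world has a successor (e.g. w1 R w1).
Euclidean (axiom 5): no — w1 R w2 and w1 R w5, but not w2 R w5.
Transitive (axiom 4): no — w2 R w1 and w1 R w5, but not w2 R w5.
Reflexive (axiom T): yes — every world is R-related to itself.
So F validates K, D; KD45 would additionally require R to be Euclidean and transitive. The strongest is D.

D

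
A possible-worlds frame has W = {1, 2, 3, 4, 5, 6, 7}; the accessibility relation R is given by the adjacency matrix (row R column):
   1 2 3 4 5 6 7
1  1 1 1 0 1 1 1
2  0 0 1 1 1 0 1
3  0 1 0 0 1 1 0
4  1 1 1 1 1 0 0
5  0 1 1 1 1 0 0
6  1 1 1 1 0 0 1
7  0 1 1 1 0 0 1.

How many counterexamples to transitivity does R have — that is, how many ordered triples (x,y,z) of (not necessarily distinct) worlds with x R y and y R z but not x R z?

37

Enumerating: (1,2,4), (1,5,4), (1,6,4), (1,7,4), (2,3,2), (2,3,6), (2,4,1), (2,4,2), (2,5,2), (2,7,2), (3,2,3), (3,2,4), … and 25 more.
Total: 37.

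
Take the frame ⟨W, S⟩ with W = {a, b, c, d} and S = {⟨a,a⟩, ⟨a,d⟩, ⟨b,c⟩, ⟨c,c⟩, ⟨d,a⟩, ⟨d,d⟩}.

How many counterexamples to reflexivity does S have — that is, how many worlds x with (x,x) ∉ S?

1

Enumerating: b.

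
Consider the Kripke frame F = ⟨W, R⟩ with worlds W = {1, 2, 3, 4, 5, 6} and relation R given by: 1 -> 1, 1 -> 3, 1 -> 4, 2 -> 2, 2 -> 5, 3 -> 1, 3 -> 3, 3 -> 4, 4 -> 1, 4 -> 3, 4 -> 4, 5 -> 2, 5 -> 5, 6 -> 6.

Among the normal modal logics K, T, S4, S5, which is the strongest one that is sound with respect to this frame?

S5

Reflexive (axiom T): yes — every world is R-related to itself.
Transitive (axiom 4): yes — every two-step R-path is closed by a direct edge.
Euclidean (axiom 5): yes — any two successors of a common world are R-related.
So F validates K, T, S4, S5. The strongest is S5.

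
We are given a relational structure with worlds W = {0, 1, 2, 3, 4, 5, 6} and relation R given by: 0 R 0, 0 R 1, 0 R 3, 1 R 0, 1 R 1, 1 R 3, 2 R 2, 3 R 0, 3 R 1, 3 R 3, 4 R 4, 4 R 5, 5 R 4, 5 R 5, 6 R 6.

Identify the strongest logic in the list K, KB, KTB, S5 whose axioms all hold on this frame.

S5

Symmetric (axiom B): yes — every pair in R has its reverse in R.
Reflexive (axiom T): yes — every world is R-related to itself.
Euclidean (axiom 5): yes — any two successors of a common world are R-related.
So F validates K, KB, KTB, S5. The strongest is S5.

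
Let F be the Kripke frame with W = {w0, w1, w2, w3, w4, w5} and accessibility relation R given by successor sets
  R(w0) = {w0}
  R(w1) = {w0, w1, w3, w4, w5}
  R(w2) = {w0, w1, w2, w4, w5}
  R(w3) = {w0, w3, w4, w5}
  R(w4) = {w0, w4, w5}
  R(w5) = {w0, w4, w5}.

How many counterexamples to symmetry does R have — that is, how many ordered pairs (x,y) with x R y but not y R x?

Enumerating: (w1,w0), (w1,w3), (w1,w4), (w1,w5), (w2,w0), (w2,w1), (w2,w4), (w2,w5), (w3,w0), (w3,w4), (w3,w5), (w4,w0), (w5,w0).

13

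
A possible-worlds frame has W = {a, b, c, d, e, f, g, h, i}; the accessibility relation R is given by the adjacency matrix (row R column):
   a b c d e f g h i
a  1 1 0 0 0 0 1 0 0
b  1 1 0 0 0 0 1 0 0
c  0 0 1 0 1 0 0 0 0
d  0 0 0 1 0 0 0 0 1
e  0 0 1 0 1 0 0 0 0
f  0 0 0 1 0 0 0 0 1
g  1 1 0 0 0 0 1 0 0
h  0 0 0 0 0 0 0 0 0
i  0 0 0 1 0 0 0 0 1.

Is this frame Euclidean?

Yes

Euclidean: yes — any two successors of a common world are R-related.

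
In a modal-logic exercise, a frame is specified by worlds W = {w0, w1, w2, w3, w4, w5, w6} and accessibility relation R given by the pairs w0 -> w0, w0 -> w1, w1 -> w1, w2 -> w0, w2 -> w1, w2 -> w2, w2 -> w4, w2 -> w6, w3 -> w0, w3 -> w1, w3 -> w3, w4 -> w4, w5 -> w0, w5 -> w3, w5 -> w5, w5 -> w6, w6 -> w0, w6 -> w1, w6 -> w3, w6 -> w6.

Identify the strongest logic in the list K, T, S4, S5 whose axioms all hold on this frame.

Reflexive (axiom T): yes — every world is R-related to itself.
Transitive (axiom 4): no — w2 R w6 and w6 R w3, but not w2 R w3.
Euclidean (axiom 5): no — w2 R w0 and w2 R w4, but not w0 R w4.
So F validates K, T; S4 would additionally require R to be transitive. The strongest is T.

T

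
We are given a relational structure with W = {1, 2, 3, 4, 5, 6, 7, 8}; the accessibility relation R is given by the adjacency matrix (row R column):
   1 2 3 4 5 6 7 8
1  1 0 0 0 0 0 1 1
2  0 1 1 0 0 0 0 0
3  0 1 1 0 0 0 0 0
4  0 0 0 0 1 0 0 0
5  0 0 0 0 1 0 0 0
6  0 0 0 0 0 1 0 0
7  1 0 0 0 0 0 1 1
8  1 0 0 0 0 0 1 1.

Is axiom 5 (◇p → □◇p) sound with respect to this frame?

By correspondence theory, 5 is valid on a frame iff R is Euclidean.
Euclidean: yes — any two successors of a common world are R-related.

Yes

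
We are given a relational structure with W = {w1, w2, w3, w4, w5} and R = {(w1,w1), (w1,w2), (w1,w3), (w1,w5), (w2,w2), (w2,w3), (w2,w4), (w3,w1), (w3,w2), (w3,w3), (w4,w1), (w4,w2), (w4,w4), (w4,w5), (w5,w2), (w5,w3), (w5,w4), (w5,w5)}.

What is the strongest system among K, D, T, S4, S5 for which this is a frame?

Serial (axiom D): yes — every world has a successor (e.g. w1 R w1).
Reflexive (axiom T): yes — every world is R-related to itself.
Transitive (axiom 4): no — w1 R w2 and w2 R w4, but not w1 R w4.
Euclidean (axiom 5): no — w1 R w2 and w1 R w5, but not w2 R w5.
So F validates K, D, T; S4 would additionally require R to be transitive. The strongest is T.

T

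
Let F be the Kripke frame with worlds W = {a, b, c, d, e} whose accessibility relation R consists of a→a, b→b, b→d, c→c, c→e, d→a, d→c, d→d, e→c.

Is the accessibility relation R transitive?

No

Transitive: no — b R d and d R a, but not b R a.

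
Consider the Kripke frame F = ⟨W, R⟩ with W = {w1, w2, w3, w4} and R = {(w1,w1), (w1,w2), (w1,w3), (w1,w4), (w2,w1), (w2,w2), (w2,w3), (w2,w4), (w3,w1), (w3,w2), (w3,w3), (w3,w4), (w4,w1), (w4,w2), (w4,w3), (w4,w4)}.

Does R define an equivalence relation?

Reflexive: yes — every world is R-related to itself.
Symmetric: yes — every pair in R has its reverse in R.
Transitive: yes — every two-step R-path is closed by a direct edge.
So R is an equivalence relation.

Yes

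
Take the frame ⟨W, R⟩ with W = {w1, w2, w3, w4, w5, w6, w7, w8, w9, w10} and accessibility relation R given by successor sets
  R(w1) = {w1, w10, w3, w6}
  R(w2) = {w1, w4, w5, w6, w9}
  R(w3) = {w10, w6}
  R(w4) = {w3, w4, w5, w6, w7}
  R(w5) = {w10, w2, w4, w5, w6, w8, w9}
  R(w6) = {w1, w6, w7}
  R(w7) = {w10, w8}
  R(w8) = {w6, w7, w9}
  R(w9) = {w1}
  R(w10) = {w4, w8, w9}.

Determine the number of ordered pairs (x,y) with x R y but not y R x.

23

Enumerating: (w1,w10), (w1,w3), (w10,w4), (w10,w8), (w10,w9), (w2,w1), (w2,w4), (w2,w6), (w2,w9), (w3,w10), (w3,w6), (w4,w3), … and 11 more.
Total: 23.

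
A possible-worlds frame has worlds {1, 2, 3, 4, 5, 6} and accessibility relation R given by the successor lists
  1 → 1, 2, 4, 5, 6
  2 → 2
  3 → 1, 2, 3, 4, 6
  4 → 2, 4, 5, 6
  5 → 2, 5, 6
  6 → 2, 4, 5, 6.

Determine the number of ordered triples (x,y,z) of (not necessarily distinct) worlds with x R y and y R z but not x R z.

4

Enumerating: (3,1,5), (3,4,5), (3,6,5), (5,6,4).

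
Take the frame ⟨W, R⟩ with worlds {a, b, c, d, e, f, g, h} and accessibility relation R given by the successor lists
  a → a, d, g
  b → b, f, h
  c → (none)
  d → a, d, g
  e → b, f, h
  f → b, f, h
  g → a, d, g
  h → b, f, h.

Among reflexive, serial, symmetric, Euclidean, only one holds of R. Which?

Euclidean

Reflexive: no — c is not related to itself.
Serial: no — c has no R-successor.
Symmetric: no — e R b but not b R e.
Euclidean: yes — any two successors of a common world are R-related.
Only Euclidean holds.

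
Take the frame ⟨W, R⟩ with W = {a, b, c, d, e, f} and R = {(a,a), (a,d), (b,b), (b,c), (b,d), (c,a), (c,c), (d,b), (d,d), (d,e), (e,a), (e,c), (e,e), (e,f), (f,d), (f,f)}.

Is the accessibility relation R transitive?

Transitive: no — a R d and d R b, but not a R b.

No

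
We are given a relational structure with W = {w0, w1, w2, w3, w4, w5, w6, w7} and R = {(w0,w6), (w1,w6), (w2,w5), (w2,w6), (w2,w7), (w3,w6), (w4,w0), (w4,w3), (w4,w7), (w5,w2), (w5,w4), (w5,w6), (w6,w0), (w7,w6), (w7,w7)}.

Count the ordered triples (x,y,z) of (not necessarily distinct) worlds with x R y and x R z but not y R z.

28

Enumerating: (w0,w6,w6), (w1,w6,w6), (w2,w5,w5), (w2,w5,w7), (w2,w6,w5), (w2,w6,w6), (w2,w6,w7), (w2,w7,w5), (w3,w6,w6), (w4,w0,w0), (w4,w0,w3), (w4,w0,w7), … and 16 more.
Total: 28.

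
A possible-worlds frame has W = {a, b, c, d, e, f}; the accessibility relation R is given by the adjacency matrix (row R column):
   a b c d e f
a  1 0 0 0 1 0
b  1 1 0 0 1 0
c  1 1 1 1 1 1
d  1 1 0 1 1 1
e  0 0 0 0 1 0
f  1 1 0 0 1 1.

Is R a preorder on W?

Reflexive: yes — every world is R-related to itself.
Transitive: yes — every two-step R-path is closed by a direct edge.
So R is a preorder.

Yes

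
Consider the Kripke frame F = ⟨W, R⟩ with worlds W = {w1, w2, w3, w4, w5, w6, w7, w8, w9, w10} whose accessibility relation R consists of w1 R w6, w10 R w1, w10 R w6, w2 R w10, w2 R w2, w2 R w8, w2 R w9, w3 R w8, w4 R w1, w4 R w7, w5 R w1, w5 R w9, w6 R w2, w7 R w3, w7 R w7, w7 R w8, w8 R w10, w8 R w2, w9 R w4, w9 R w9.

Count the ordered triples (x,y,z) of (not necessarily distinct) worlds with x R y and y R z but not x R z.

Enumerating: (w1,w6,w2), (w10,w6,w2), (w2,w10,w1), (w2,w10,w6), (w2,w9,w4), (w3,w8,w10), (w3,w8,w2), (w4,w1,w6), (w4,w7,w3), (w4,w7,w8), (w5,w1,w6), (w5,w9,w4), … and 11 more.
Total: 23.

23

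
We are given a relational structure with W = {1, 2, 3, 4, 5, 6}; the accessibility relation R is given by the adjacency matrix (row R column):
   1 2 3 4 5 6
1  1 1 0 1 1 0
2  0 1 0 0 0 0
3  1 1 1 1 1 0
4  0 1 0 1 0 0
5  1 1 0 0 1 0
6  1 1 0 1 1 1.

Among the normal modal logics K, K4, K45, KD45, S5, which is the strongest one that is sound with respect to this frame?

Transitive (axiom 4): no — 5 R 1 and 1 R 4, but not 5 R 4.
Euclidean (axiom 5): no — 1 R 2 and 1 R 4, but not 2 R 4.
Serial (axiom D): yes — every world has a successor (e.g. 1 R 1).
Reflexive (axiom T): yes — every world is R-related to itself.
So F validates K; K4 would additionally require R to be transitive. The strongest is K.

K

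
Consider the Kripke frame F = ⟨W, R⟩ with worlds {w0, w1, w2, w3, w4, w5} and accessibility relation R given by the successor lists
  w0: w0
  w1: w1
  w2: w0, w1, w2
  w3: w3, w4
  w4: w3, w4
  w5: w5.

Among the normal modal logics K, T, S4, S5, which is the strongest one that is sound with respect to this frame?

S4

Reflexive (axiom T): yes — every world is R-related to itself.
Transitive (axiom 4): yes — every two-step R-path is closed by a direct edge.
Euclidean (axiom 5): no — w2 R w0 and w2 R w1, but not w0 R w1.
So F validates K, T, S4; S5 would additionally require R to be Euclidean. The strongest is S4.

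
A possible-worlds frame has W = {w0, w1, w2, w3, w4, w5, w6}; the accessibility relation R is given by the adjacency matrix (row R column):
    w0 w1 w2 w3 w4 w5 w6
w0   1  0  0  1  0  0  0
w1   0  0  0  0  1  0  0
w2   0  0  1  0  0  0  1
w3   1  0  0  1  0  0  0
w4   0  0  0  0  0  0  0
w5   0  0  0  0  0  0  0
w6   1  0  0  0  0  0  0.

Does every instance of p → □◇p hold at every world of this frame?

Axiom B corresponds to the accessibility relation being symmetric.
Symmetric: no — w1 R w4 but not w4 R w1.

No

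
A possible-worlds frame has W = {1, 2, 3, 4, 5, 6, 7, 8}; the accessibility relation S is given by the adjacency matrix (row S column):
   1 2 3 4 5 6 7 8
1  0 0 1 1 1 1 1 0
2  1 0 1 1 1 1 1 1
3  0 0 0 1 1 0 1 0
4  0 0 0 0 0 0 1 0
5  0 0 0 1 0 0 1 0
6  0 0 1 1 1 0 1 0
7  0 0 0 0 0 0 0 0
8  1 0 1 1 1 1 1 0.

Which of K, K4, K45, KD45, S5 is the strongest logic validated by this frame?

Transitive (axiom 4): yes — every two-step S-path is closed by a direct edge.
Euclidean (axiom 5): no — 1 S 3 and 1 S 6, but not 3 S 6.
Serial (axiom D): no — 7 has no S-successor.
Reflexive (axiom T): no — 1 is not related to itself.
So F validates K, K4; K45 would additionally require S to be Euclidean. The strongest is K4.

K4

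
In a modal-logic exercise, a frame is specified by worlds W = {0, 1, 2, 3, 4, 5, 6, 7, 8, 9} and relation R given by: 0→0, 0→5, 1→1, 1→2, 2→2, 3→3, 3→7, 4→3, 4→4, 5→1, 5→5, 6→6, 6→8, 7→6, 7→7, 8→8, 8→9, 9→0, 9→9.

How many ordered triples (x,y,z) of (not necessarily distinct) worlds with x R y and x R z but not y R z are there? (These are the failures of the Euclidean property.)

Enumerating: (0,5,0), (1,2,1), (3,7,3), (4,3,4), (5,1,5), (6,8,6), (7,6,7), (8,9,8), (9,0,9).

9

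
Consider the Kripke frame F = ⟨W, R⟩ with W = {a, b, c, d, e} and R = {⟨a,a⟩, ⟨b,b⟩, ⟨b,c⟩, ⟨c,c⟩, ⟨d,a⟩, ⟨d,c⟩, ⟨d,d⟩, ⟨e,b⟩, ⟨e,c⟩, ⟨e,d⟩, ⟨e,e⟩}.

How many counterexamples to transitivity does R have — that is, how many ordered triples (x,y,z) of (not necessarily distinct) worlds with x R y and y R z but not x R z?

1

Enumerating: (e,d,a).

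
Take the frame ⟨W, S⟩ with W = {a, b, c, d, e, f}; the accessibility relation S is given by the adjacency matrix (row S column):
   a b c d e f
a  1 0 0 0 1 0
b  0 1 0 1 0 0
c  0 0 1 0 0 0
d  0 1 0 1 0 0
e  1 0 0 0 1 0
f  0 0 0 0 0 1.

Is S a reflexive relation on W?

Yes

Reflexive: yes — every world is S-related to itself.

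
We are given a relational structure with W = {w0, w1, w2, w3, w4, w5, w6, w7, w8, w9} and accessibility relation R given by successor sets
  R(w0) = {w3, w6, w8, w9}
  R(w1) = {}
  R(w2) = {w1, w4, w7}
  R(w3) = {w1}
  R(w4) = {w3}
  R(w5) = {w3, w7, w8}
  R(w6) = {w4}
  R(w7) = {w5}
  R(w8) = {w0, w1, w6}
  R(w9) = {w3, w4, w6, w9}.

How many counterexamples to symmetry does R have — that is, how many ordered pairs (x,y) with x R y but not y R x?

Enumerating: (w0,w3), (w0,w6), (w0,w9), (w2,w1), (w2,w4), (w2,w7), (w3,w1), (w4,w3), (w5,w3), (w5,w8), (w6,w4), (w8,w1), (w8,w6), (w9,w3), (w9,w4), (w9,w6).

16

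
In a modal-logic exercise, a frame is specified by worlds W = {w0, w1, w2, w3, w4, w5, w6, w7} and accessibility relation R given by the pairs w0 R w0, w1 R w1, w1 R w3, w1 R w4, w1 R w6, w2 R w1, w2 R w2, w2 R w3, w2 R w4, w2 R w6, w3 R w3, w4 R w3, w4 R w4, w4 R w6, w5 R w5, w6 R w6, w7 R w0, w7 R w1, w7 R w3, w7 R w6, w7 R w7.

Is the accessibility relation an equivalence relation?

Reflexive: yes — every world is R-related to itself.
Symmetric: no — w1 R w3 but not w3 R w1.
Transitive: no — w7 R w1 and w1 R w4, but not w7 R w4.
So R is not an equivalence relation.

No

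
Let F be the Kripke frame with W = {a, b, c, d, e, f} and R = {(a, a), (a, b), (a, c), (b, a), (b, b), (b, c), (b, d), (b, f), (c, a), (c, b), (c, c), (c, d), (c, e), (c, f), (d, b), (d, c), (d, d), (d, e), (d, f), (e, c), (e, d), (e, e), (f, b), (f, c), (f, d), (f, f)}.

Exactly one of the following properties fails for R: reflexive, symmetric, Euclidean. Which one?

Reflexive: yes — every world is R-related to itself.
Symmetric: yes — every pair in R has its reverse in R.
Euclidean: no — b R a and b R d, but not a R d.
Only Euclidean fails.

Euclidean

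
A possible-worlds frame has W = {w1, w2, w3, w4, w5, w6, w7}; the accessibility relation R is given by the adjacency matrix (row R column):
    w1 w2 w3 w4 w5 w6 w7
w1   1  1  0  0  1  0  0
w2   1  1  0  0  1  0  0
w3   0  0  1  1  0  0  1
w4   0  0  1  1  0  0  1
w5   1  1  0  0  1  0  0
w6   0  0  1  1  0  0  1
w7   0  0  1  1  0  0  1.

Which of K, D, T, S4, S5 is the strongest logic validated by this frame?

Serial (axiom D): yes — every world has a successor (e.g. w1 R w1).
Reflexive (axiom T): no — w6 is not related to itself.
Transitive (axiom 4): yes — every two-step R-path is closed by a direct edge.
Euclidean (axiom 5): yes — any two successors of a common world are R-related.
So F validates K, D; T would additionally require R to be reflexive. The strongest is D.

D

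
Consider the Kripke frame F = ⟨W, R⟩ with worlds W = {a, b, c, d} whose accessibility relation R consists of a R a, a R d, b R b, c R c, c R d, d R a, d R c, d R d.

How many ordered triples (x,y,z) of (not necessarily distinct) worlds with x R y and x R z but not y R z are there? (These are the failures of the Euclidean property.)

Enumerating: (d,a,c), (d,c,a).

2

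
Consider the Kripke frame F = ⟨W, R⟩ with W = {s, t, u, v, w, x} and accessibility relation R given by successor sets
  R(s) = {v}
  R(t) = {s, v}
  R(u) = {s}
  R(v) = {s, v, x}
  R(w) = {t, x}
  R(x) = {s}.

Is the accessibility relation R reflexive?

No

Reflexive: no — s is not related to itself.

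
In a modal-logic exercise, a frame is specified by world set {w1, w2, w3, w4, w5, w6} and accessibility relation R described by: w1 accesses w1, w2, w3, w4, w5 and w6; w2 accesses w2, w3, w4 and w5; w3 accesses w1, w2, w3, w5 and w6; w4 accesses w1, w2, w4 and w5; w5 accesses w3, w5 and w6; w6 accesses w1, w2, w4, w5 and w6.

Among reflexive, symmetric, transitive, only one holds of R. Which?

reflexive

Reflexive: yes — every world is R-related to itself.
Symmetric: no — w1 R w2 but not w2 R w1.
Transitive: no — w2 R w3 and w3 R w1, but not w2 R w1.
Only reflexive holds.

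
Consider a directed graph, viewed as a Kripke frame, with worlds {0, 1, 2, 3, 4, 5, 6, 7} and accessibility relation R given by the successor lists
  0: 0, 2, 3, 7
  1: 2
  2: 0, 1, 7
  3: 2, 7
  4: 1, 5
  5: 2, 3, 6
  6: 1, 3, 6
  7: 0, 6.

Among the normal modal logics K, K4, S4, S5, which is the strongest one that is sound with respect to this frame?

K

Transitive (axiom 4): no — 0 R 2 and 2 R 1, but not 0 R 1.
Reflexive (axiom T): no — 1 is not related to itself.
Euclidean (axiom 5): no — 0 R 2 and 0 R 3, but not 2 R 3.
So F validates K; K4 would additionally require R to be transitive. The strongest is K.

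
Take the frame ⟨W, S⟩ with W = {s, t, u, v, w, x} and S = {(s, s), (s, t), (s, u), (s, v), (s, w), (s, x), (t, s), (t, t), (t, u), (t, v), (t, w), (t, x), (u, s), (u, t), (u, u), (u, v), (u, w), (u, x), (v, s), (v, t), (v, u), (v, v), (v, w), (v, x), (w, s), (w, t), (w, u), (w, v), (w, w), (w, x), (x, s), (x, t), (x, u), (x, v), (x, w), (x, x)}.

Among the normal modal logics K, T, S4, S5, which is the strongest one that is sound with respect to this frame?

Reflexive (axiom T): yes — every world is S-related to itself.
Transitive (axiom 4): yes — every two-step S-path is closed by a direct edge.
Euclidean (axiom 5): yes — any two successors of a common world are S-related.
So F validates K, T, S4, S5. The strongest is S5.

S5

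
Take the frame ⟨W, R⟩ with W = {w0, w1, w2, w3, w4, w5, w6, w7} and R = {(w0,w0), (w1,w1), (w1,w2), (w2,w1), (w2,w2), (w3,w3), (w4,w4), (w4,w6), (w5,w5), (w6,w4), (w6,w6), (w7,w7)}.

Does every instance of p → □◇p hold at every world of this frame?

Yes

By correspondence theory, B is valid on a frame iff R is symmetric.
Symmetric: yes — every pair in R has its reverse in R.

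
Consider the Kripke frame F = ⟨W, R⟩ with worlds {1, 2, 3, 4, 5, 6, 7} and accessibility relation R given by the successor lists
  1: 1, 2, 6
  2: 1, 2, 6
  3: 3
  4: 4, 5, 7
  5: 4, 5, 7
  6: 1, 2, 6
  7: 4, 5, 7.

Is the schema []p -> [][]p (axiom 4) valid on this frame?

Axiom 4 corresponds to the accessibility relation being transitive.
Transitive: yes — every two-step R-path is closed by a direct edge.

Yes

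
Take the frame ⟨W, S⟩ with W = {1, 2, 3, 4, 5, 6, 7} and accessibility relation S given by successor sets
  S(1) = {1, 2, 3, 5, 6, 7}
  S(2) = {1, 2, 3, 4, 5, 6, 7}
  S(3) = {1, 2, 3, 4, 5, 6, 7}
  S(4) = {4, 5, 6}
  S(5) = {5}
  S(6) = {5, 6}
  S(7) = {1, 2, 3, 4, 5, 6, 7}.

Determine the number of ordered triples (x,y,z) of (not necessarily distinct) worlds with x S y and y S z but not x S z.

3

Enumerating: (1,2,4), (1,3,4), (1,7,4).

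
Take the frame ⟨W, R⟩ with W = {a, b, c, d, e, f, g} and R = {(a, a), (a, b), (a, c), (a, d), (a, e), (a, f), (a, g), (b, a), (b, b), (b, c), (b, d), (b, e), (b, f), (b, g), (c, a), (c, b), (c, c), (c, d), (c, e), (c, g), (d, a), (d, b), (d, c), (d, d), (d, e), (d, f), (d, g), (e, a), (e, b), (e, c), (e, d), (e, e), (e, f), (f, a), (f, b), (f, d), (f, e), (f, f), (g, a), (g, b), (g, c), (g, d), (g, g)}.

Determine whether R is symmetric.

Yes

Symmetric: yes — every pair in R has its reverse in R.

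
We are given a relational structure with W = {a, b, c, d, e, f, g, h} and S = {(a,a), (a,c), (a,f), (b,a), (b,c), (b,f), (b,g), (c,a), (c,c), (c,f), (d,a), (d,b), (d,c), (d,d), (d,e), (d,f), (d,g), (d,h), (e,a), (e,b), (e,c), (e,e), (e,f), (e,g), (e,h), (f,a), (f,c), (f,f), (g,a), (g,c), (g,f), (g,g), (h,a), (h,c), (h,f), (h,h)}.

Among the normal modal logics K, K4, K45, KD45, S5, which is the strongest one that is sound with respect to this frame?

K4

Transitive (axiom 4): yes — every two-step S-path is closed by a direct edge.
Euclidean (axiom 5): no — b S a and b S g, but not a S g.
Serial (axiom D): yes — every world has a successor (e.g. a S a).
Reflexive (axiom T): no — b is not related to itself.
So F validates K, K4; K45 would additionally require S to be Euclidean. The strongest is K4.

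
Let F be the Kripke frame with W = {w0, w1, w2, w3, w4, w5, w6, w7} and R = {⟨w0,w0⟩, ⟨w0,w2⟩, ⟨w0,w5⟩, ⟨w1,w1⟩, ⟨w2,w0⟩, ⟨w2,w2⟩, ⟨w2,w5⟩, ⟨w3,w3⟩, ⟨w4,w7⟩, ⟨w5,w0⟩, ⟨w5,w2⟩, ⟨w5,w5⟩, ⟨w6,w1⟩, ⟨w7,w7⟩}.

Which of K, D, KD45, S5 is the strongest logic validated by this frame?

Serial (axiom D): yes — every world has a successor (e.g. w0 R w0).
Euclidean (axiom 5): yes — any two successors of a common world are R-related.
Transitive (axiom 4): yes — every two-step R-path is closed by a direct edge.
Reflexive (axiom T): no — w4 is not related to itself.
So F validates K, D, KD45; S5 would additionally require R to be reflexive. The strongest is KD45.

KD45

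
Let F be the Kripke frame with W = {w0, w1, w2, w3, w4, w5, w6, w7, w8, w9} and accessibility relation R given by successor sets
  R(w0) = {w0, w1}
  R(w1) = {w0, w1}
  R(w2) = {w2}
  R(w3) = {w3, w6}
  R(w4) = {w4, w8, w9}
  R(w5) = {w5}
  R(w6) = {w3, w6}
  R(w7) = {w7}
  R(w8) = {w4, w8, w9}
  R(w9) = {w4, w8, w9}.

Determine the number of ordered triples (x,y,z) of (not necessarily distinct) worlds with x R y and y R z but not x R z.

R is transitive; there are no such tuples.

0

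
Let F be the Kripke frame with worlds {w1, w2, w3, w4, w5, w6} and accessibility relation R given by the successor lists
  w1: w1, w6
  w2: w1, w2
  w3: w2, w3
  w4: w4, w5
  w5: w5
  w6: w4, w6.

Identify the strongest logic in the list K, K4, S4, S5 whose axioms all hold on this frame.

Transitive (axiom 4): no — w1 R w6 and w6 R w4, but not w1 R w4.
Reflexive (axiom T): yes — every world is R-related to itself.
Euclidean (axiom 5): no — w1 R w6 and w1 R w1, but not w6 R w1.
So F validates K; K4 would additionally require R to be transitive. The strongest is K.

K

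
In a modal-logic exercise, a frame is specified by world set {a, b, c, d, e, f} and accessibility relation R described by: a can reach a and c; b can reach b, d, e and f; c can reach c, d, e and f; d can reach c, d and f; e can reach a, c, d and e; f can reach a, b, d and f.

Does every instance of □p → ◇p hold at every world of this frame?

Yes

By correspondence theory, D is valid on a frame iff R is serial.
Serial: yes — every world has a successor (e.g. a R a).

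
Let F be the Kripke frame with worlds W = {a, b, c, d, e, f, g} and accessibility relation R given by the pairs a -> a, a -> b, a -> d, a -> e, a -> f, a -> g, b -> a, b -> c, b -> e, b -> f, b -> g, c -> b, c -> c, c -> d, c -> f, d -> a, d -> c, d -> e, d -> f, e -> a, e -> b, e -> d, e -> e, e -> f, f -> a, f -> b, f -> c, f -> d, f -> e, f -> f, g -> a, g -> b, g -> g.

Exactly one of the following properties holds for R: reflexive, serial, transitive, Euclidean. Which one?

serial

Reflexive: no — b is not related to itself.
Serial: yes — every world has a successor (e.g. a R a).
Transitive: no — a R b and b R c, but not a R c.
Euclidean: no — a R b and a R d, but not b R d.
Only serial holds.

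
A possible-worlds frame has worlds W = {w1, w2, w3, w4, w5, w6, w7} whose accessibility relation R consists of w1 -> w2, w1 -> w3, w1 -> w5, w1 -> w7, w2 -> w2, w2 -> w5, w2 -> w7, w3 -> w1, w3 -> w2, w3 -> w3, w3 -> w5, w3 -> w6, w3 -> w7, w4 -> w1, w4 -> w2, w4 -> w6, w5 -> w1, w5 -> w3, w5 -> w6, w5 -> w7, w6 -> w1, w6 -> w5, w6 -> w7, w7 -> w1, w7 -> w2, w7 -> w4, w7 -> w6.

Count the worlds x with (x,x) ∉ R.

5

Enumerating: w1, w4, w5, w6, w7.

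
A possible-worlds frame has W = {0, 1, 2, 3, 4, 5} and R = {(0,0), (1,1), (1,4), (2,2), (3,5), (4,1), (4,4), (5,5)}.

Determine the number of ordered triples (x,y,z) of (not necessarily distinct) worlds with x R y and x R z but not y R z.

R is Euclidean; there are no such tuples.

0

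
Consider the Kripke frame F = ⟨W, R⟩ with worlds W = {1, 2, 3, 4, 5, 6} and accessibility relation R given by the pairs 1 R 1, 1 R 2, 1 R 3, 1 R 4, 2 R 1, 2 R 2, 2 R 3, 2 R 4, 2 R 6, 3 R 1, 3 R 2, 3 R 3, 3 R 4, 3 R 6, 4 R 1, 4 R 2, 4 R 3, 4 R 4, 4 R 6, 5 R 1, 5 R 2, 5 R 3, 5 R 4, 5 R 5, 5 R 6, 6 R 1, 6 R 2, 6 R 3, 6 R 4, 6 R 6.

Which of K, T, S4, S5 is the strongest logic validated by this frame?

Reflexive (axiom T): yes — every world is R-related to itself.
Transitive (axiom 4): no — 1 R 2 and 2 R 6, but not 1 R 6.
Euclidean (axiom 5): no — 2 R 1 and 2 R 6, but not 1 R 6.
So F validates K, T; S4 would additionally require R to be transitive. The strongest is T.

T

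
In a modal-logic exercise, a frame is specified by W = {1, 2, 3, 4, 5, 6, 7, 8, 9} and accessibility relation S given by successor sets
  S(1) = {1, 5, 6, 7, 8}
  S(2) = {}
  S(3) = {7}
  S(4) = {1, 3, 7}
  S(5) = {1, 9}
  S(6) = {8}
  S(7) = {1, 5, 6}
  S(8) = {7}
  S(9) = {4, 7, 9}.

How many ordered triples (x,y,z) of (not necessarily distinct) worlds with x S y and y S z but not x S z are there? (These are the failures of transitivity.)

Enumerating: (1,5,9), (3,7,1), (3,7,5), (3,7,6), (4,1,5), (4,1,6), (4,1,8), (4,7,5), (4,7,6), (5,1,5), (5,1,6), (5,1,7), … and 16 more.
Total: 28.

28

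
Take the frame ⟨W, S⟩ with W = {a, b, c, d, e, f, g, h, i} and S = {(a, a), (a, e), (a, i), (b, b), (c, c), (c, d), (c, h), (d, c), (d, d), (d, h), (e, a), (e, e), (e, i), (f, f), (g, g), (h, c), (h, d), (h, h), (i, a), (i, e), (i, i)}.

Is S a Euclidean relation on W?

Euclidean: yes — any two successors of a common world are S-related.

Yes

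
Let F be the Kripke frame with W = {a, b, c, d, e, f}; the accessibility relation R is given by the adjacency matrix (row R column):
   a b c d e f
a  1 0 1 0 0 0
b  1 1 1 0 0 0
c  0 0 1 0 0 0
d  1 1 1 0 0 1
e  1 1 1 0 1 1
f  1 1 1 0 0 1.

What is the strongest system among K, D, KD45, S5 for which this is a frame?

D

Serial (axiom D): yes — every world has a successor (e.g. a R a).
Euclidean (axiom 5): no — b R c and b R a, but not c R a.
Transitive (axiom 4): yes — every two-step R-path is closed by a direct edge.
Reflexive (axiom T): no — d is not related to itself.
So F validates K, D; KD45 would additionally require R to be Euclidean. The strongest is D.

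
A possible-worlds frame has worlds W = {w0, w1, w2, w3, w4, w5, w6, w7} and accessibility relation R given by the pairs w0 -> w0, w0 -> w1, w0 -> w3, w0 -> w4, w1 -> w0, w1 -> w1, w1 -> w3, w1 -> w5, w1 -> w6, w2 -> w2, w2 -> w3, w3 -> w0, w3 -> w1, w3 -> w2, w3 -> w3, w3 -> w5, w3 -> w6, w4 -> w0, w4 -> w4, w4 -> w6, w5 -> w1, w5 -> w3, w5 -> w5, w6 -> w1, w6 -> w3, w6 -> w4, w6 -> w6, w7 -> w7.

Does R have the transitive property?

Transitive: no — w0 R w1 and w1 R w5, but not w0 R w5.

No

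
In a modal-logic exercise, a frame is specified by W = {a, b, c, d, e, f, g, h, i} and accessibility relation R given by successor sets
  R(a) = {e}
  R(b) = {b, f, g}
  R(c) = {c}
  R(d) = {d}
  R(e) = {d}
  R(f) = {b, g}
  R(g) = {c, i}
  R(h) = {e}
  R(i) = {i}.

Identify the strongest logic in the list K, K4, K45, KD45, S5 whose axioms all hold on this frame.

Transitive (axiom 4): no — a R e and e R d, but not a R d.
Euclidean (axiom 5): no — b R g and b R f, but not g R f.
Serial (axiom D): yes — every world has a successor (e.g. a R e).
Reflexive (axiom T): no — a is not related to itself.
So F validates K; K4 would additionally require R to be transitive. The strongest is K.

K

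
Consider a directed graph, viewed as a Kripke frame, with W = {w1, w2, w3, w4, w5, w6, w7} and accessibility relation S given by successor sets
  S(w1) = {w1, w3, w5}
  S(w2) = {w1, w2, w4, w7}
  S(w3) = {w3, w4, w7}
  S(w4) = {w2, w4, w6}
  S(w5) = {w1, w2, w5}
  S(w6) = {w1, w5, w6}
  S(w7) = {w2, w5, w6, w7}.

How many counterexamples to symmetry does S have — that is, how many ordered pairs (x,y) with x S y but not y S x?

Enumerating: (w1,w3), (w2,w1), (w3,w4), (w3,w7), (w4,w6), (w5,w2), (w6,w1), (w6,w5), (w7,w5), (w7,w6).

10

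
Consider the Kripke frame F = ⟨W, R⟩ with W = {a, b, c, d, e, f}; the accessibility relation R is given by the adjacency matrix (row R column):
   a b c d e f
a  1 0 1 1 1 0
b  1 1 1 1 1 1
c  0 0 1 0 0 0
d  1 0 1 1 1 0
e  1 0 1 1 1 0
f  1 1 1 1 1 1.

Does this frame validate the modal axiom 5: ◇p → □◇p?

No

Axiom 5 corresponds to the accessibility relation being Euclidean.
Euclidean: no — a R c and a R d, but not c R d.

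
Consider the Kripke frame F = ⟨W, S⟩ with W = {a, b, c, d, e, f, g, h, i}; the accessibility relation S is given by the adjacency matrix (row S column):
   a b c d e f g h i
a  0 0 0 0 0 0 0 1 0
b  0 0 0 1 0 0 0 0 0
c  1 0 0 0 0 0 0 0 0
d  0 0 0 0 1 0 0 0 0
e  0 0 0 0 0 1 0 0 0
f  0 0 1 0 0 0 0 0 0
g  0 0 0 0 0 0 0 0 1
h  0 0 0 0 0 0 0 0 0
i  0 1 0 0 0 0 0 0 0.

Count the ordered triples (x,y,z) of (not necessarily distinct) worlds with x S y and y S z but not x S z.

Enumerating: (b,d,e), (c,a,h), (d,e,f), (e,f,c), (f,c,a), (g,i,b), (i,b,d).

7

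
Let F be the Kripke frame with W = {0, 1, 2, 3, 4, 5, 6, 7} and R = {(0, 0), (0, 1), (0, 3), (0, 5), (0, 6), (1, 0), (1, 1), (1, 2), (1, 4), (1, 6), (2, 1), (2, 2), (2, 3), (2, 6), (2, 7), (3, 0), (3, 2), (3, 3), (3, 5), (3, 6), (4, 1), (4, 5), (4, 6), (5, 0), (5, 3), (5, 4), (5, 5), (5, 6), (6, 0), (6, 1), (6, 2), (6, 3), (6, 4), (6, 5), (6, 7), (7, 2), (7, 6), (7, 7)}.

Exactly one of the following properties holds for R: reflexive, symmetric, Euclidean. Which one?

symmetric

Reflexive: no — 4 is not related to itself.
Symmetric: yes — every pair in R has its reverse in R.
Euclidean: no — 0 R 1 and 0 R 3, but not 1 R 3.
Only symmetric holds.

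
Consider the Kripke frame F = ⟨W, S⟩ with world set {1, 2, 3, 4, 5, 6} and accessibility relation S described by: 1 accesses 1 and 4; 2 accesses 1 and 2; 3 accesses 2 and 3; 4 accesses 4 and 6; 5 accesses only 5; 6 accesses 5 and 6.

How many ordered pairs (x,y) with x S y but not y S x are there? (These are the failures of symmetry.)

5

Enumerating: (1,4), (2,1), (3,2), (4,6), (6,5).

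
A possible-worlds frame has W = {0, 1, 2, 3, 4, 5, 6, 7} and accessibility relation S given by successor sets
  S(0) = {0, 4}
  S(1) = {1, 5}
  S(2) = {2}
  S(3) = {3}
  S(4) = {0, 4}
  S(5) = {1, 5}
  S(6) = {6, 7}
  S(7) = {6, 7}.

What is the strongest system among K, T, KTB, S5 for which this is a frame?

Reflexive (axiom T): yes — every world is S-related to itself.
Symmetric (axiom B): yes — every pair in S has its reverse in S.
Euclidean (axiom 5): yes — any two successors of a common world are S-related.
So F validates K, T, KTB, S5. The strongest is S5.

S5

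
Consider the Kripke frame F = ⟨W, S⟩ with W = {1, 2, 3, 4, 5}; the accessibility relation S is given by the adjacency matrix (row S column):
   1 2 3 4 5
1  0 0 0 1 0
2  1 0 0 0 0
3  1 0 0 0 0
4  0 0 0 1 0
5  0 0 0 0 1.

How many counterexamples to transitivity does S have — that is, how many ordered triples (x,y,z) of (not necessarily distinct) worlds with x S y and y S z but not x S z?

2

Enumerating: (2,1,4), (3,1,4).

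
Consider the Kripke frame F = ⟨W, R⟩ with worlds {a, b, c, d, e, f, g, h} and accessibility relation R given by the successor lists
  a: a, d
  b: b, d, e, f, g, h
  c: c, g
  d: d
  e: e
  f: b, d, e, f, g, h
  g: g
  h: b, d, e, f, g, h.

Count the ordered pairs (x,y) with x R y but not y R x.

11

Enumerating: (a,d), (b,d), (b,e), (b,g), (c,g), (f,d), (f,e), (f,g), (h,d), (h,e), (h,g).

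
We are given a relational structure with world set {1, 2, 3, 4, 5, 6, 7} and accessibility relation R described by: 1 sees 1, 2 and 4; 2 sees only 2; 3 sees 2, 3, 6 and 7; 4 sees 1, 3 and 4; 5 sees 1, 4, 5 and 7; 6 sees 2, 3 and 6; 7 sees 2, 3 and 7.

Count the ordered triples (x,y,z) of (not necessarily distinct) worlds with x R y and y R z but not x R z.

Enumerating: (1,4,3), (4,1,2), (4,3,2), (4,3,6), (4,3,7), (5,1,2), (5,4,3), (5,7,2), (5,7,3), (6,3,7), (7,3,6).

11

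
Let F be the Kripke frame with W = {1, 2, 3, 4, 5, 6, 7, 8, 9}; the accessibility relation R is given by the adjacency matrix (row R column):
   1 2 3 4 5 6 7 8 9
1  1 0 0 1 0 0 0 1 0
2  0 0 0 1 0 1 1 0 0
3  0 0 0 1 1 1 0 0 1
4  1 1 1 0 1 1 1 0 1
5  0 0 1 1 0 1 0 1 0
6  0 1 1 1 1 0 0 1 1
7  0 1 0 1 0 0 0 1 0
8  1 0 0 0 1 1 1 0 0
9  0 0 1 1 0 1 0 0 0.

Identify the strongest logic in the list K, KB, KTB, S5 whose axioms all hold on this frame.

KB

Symmetric (axiom B): yes — every pair in R has its reverse in R.
Reflexive (axiom T): no — 2 is not related to itself.
Euclidean (axiom 5): no — 1 R 4 and 1 R 8, but not 4 R 8.
So F validates K, KB; KTB would additionally require R to be reflexive. The strongest is KB.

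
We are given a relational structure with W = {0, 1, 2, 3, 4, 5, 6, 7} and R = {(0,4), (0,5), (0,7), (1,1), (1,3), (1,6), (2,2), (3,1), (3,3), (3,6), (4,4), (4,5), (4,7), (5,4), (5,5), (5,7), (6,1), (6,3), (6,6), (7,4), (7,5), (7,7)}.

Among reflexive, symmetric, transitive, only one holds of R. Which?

transitive

Reflexive: no — 0 is not related to itself.
Symmetric: no — 0 R 4 but not 4 R 0.
Transitive: yes — every two-step R-path is closed by a direct edge.
Only transitive holds.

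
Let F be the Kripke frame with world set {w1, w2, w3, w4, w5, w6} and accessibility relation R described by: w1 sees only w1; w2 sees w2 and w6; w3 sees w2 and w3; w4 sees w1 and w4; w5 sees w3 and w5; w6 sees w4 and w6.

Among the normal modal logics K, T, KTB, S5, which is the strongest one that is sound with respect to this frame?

Reflexive (axiom T): yes — every world is R-related to itself.
Symmetric (axiom B): no — w2 R w6 but not w6 R w2.
Euclidean (axiom 5): no — w2 R w6 and w2 R w2, but not w6 R w2.
So F validates K, T; KTB would additionally require R to be symmetric. The strongest is T.

T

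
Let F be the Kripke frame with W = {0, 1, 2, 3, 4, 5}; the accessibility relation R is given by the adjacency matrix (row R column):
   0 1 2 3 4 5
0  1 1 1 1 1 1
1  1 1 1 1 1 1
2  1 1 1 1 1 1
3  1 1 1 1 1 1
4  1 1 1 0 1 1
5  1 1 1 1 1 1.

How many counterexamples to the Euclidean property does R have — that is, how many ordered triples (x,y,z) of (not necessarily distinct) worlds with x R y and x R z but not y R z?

5

Enumerating: (0,4,3), (1,4,3), (2,4,3), (3,4,3), (5,4,3).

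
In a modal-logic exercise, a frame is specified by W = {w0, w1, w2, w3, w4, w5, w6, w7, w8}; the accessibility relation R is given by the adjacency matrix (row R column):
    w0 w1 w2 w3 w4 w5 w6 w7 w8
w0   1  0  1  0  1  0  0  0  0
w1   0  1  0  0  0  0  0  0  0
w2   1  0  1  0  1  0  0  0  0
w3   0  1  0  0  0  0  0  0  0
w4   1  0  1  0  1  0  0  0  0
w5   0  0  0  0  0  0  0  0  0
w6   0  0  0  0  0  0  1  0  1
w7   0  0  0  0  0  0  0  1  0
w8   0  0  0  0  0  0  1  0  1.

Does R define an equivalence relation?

No

Reflexive: no — w3 is not related to itself.
Symmetric: no — w3 R w1 but not w1 R w3.
Transitive: yes — every two-step R-path is closed by a direct edge.
So R is not an equivalence relation.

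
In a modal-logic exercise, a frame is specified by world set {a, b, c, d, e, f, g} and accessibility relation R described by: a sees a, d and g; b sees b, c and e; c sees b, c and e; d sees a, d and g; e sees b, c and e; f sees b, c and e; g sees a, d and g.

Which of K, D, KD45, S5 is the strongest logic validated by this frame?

KD45

Serial (axiom D): yes — every world has a successor (e.g. a R a).
Euclidean (axiom 5): yes — any two successors of a common world are R-related.
Transitive (axiom 4): yes — every two-step R-path is closed by a direct edge.
Reflexive (axiom T): no — f is not related to itself.
So F validates K, D, KD45; S5 would additionally require R to be reflexive. The strongest is KD45.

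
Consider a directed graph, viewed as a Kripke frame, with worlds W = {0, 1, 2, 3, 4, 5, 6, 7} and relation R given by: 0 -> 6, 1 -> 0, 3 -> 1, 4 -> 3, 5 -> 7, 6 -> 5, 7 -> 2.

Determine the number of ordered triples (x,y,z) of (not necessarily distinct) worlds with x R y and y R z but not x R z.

Enumerating: (0,6,5), (1,0,6), (3,1,0), (4,3,1), (5,7,2), (6,5,7).

6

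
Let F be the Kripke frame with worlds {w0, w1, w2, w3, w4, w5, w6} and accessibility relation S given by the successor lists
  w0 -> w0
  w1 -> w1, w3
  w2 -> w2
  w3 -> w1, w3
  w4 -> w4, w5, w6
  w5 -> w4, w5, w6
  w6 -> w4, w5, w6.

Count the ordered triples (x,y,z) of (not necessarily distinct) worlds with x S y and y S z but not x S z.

0

S is transitive; there are no such tuples.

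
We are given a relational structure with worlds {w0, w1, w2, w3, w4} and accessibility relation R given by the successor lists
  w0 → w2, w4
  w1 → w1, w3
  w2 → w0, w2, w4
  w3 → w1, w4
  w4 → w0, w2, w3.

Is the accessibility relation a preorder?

Reflexive: no — w0 is not related to itself.
Transitive: no — w0 R w4 and w4 R w3, but not w0 R w3.
So R is not a preorder.

No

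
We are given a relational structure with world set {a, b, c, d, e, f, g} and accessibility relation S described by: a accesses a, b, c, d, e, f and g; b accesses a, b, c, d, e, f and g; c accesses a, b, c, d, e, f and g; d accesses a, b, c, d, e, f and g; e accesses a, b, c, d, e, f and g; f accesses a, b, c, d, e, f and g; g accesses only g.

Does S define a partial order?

No

Reflexive: yes — every world is S-related to itself.
Transitive: yes — every two-step S-path is closed by a direct edge.
Antisymmetric: no — a S b and b S a with a ≠ b.
So S is not a partial order.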